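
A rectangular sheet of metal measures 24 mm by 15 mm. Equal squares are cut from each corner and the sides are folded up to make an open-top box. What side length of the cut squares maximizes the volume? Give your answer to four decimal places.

3.0000

With cut size x, the volume is V(x) = x(24 − 2x)(15 − 2x) for 0 < x < 7.5.
V'(x) = 12x^2 − 156x + 360. Setting V'(x) = 0 gives x ≈ 3.0000 (the root in (0, 7.5)).
V''(x) = 24x − 156 is negative there, so this is the maximum; V ≈ 486.0000.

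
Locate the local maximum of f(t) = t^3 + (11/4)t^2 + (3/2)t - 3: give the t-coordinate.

f'(t) = 3t^2 + (11/2)t + 3/2. Setting f'(t) = 0 gives t ∈ {-3/2, -1/3}.
Since f''(t) = 6t + 11/2, we get f''(-3/2) = -7/2 < 0 ⇒ local maximum; f''(-1/3) = 7/2 > 0 ⇒ local minimum.
Thus f has its local maximum at t = -3/2, with value -39/16.

-3/2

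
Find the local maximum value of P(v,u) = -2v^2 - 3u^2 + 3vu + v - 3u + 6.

∂P/∂v = -4v + 3u + 1 = 0 and ∂P/∂u = 3v - 6u - 3 = 0, so (v, u) = (-1/5, -3/5).
The Hessian has P_{vv} = -4, P_{uu} = -6, P_{vu} = 3, giving D = 15 > 0 with P_{vv} < 0, so the point is a local maximum.
P(-1/5, -3/5) = 34/5.

34/5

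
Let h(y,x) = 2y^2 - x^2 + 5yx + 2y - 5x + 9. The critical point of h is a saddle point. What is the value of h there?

131/11

∂h/∂y = 4y + 5x + 2 = 0 and ∂h/∂x = 5y - 2x - 5 = 0, so (y, x) = (7/11, -10/11).
The Hessian has h_{yy} = 4, h_{xx} = -2, h_{yx} = 5, giving D = -33 < 0, so the point is a saddle point.
h(7/11, -10/11) = 131/11.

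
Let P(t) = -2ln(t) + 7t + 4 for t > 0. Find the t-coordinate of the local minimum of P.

P'(t) = -2/t + 7 = 0 gives t = 2/7.
P''(t) = 2/t², which is positive for t > 0, so this is a local minimum.
P(2/7) = -2·ln(2/7) + 2 + 4 ≈ 8.5055.

2/7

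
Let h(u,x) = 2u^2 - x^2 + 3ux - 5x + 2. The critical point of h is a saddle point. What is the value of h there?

∂h/∂u = 4u + 3x = 0 and ∂h/∂x = 3u - 2x - 5 = 0, so (u, x) = (15/17, -20/17).
The Hessian has h_{uu} = 4, h_{xx} = -2, h_{ux} = 3, giving D = -17 < 0, so the point is a saddle point.
h(15/17, -20/17) = 84/17.

84/17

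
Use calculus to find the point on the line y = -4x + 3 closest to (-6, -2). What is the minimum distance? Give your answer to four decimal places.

7.0335

Minimize D(x)^2 = (x + 6)^2 + (-4x + 5)^2.
d/dx[D^2] = 2(x + 6) + 2·(-4)·(-4x + 5) = 0 ⇒ x = 14/17.
Then y = -5/17 and the distance is √(841/17) ≈ 7.0335.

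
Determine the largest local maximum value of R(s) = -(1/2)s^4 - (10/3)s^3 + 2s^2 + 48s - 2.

R'(s) = -2s^3 - 10s^2 + 4s + 48 = 0 at s = -4, -3, 2.
R''(s) = -6s^2 - 20s + 4. R''(-4) = -12 < 0 ⇒ local maximum; R''(-3) = 10 > 0 ⇒ local minimum; R''(2) = -60 < 0 ⇒ local maximum.
The largest local maximum is R(2) = 202/3.

202/3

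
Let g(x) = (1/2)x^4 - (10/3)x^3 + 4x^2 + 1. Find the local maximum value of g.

g'(x) = 2x^3 - 10x^2 + 8x = 0 at x = 0, 1, 4.
Since g''(x) = 6x^2 - 20x + 8, we get g''(0) = 8 > 0 ⇒ local minimum; g''(1) = -6 < 0 ⇒ local maximum; g''(4) = 24 > 0 ⇒ local minimum.
So the local maximum value is g(1) = 13/6.

13/6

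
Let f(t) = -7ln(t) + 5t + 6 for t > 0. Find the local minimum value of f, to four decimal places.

10.6447

f'(t) = -7/t + 5 = 0 gives t = 7/5.
f''(t) = 7/t², which is positive for t > 0, so this is a local minimum.
f(7/5) = -7·ln(7/5) + 7 + 6 ≈ 10.6447.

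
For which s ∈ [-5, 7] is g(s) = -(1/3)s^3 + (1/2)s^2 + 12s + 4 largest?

Differentiating, g'(s) = -s^2 + s + 12; which vanishes at s = -3 and s = 4.
Compare values at every candidate in [-5, 7]: g(-5) = -11/6; g(-3) = -37/2; g(4) = 116/3; g(7) = -11/6.
So the maximum is g(4) = 116/3.

4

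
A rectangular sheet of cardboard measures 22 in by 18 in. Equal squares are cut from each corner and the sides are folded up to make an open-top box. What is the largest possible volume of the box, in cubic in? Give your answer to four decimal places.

With cut size x, the volume is V(x) = x(22 − 2x)(18 − 2x) for 0 < x < 9.
V'(x) = 12x^2 − 160x + 396. Setting V'(x) = 0 gives x ≈ 3.2837 (the root in (0, 9)).
V''(x) = 24x − 160 is negative there, so this is the maximum; V ≈ 579.3588.

579.3588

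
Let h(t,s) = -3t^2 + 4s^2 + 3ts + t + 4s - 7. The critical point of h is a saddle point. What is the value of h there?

∂h/∂t = -6t + 3s + 1 = 0 and ∂h/∂s = 3t + 8s + 4 = 0, so (t, s) = (-4/57, -9/19).
The Hessian has h_{tt} = -6, h_{ss} = 8, h_{ts} = 3, giving D = -57 < 0, so the point is a saddle point.
h(-4/57, -9/19) = -455/57.

-455/57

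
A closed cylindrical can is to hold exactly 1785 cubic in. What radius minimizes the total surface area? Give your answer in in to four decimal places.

6.5738

With radius r and height h, πr²h = 1785 so h = 1785/(πr²), and S(r) = 2πr² + 2πrh = 2πr² + 2·1785/r.
S'(r) = 4πr − 2·1785/r² = 0 ⇒ r³ = 1785/(2π), so r ≈ 6.5738 and h = 2r ≈ 13.1477.
S''(r) = 4π + 4·1785/r³ > 0, so this is the minimum; S ≈ 814.5918.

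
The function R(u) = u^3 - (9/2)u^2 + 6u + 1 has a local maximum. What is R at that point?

7/2

Critical points: R'(u) = 3u^2 - 9u + 6 vanishes at u = 1, 2.
Second-derivative test with R''(u) = 6u - 9: R''(1) = -3 < 0 ⇒ local maximum; R''(2) = 3 > 0 ⇒ local minimum.
So the local maximum value is R(1) = 7/2.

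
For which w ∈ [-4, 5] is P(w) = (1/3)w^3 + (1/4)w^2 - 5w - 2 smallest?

2

P'(w) = w^2 + (1/2)w - 5, which vanishes at w = -5/2 and w = 2.
Candidates: P(-4) = 2/3, P(-5/2) = 329/48, P(2) = -25/3, P(5) = 251/12.
The minimum over the interval is -25/3, attained at w = 2.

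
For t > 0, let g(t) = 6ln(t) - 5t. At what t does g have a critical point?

g'(t) = 6/t − 5 = 0 gives t = 6/5.
g''(t) = -6/t², which is negative for t > 0, so this is a local maximum.
g(6/5) = 6·ln(6/5) - 6 ≈ -4.9061.

6/5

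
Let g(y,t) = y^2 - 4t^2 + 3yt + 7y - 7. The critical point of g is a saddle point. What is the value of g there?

-371/25

∂g/∂y = 2y + 3t + 7 = 0 and ∂g/∂t = 3y - 8t = 0, so (y, t) = (-56/25, -21/25).
The Hessian has g_{yy} = 2, g_{tt} = -8, g_{yt} = 3, giving D = -25 < 0, so the point is a saddle point.
g(-56/25, -21/25) = -371/25.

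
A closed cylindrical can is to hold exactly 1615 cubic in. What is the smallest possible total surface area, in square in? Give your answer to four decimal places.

762.0139

With radius r and height h, πr²h = 1615 so h = 1615/(πr²), and S(r) = 2πr² + 2πrh = 2πr² + 2·1615/r.
S'(r) = 4πr − 2·1615/r² = 0 ⇒ r³ = 1615/(2π), so r ≈ 6.3582 and h = 2r ≈ 12.7163.
S''(r) = 4π + 4·1615/r³ > 0, so this is the minimum; S ≈ 762.0139.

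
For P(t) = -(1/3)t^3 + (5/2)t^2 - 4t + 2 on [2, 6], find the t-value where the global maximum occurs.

4

P'(t) = -t^2 + 5t - 4, whose only zero in [2, 6] is t = 4.
Candidates: P(2) = 4/3; P(4) = 14/3; P(6) = -4.
Hence the absolute maximum is 14/3 at t = 4.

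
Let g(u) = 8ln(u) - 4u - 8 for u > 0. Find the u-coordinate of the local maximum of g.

g'(u) = 8/u − 4 = 0 gives u = 2.
g''(u) = -8/u², which is negative for u > 0, so this is a local maximum.
g(2) = 8·ln(2) - 8 - 8 ≈ -10.4548.

2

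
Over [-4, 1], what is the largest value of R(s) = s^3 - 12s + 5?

The derivative is 3s^2 - 12, whose only zero in [-4, 1] is s = -2.
Candidates: R(-4) = -11,  R(-2) = 21,  R(1) = -6.
The maximum over the interval is 21, attained at s = -2.

21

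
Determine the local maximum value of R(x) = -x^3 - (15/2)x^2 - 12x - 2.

7/2

R'(x) = -3x^2 - 15x - 12. Setting R'(x) = 0 gives x ∈ {-4, -1}.
R''(x) = -6x - 15. R''(-4) = 9 > 0 ⇒ local minimum; R''(-1) = -9 < 0 ⇒ local maximum.
The local maximum is R(-1) = 7/2.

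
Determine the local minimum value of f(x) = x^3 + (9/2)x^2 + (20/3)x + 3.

f'(x) = 3x^2 + 9x + 20/3. Setting f'(x) = 0 gives x ∈ {-5/3, -4/3}.
Second-derivative test with f''(x) = 6x + 9: f''(-5/3) = -1 < 0 ⇒ local maximum; f''(-4/3) = 1 > 0 ⇒ local minimum.
So the local minimum value is f(-4/3) = -7/27.

-7/27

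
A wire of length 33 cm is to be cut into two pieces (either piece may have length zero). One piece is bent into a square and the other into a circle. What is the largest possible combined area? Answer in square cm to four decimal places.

Let x be the length used for the square. Square side x/4; circle radius (33−x)/(2π).
A(x) = (x/4)² + π·((33−x)/(2π))² = x²/16 + (33−x)²/(4π) for 0 ≤ x ≤ 33. A'(x) = x/8 − (33−x)/(2π) = 0 gives x = 4·33/(π+4) ≈ 18.4833.
A'' > 0, so the interior critical point is a minimum; the maximum is at an endpoint. A(0) = 86.6599 and A(33) = 68.0625, so the largest area is 86.6599.

86.6599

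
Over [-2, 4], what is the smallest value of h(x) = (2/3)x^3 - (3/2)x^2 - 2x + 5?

Differentiating, h'(x) = 2x^2 - 3x - 2; which vanishes at x = -1/2 and x = 2.
Compare values at every candidate in [-2, 4]: h(-2) = -7/3; h(-1/2) = 133/24; h(2) = 1/3; h(4) = 47/3.
The minimum over the interval is -7/3, attained at x = -2.

-7/3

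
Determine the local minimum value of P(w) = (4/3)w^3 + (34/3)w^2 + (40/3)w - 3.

P'(w) = 4w^2 + (68/3)w + 40/3 = 0 at w = -5, -2/3.
Since P''(w) = 8w + 68/3, we get P''(-5) = -52/3 < 0 ⇒ local maximum; P''(-2/3) = 52/3 > 0 ⇒ local minimum.
The local minimum is P(-2/3) = -587/81.

-587/81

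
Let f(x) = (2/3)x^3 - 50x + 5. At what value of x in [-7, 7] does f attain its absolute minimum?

Differentiating, f'(x) = 2x^2 - 50; which vanishes at x = -5 and x = 5.
Candidates: f(-7) = 379/3, f(-5) = 515/3, f(5) = -485/3, f(7) = -349/3.
The minimum over the interval is -485/3, attained at x = 5.

5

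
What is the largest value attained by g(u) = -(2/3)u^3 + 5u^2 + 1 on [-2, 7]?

The derivative is -2u^2 + 10u, which vanishes at u = 0 and u = 5.
Evaluating at the critical points and endpoints: g(-2) = 79/3, g(0) = 1, g(5) = 128/3, g(7) = 52/3.
Hence the absolute maximum is 128/3 at u = 5.

128/3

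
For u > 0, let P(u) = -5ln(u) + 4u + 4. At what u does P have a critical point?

5/4

P'(u) = -5/u + 4 = 0 gives u = 5/4.
P''(u) = 5/u², which is positive for u > 0, so this is a local minimum.
P(5/4) = -5·ln(5/4) + 5 + 4 ≈ 7.8843.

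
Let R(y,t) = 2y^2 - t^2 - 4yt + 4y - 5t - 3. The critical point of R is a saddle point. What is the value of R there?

∂R/∂y = 4y - 4t + 4 = 0 and ∂R/∂t = -4y - 2t - 5 = 0, so (y, t) = (-7/6, -1/6).
The Hessian has R_{yy} = 4, R_{tt} = -2, R_{yt} = -4, giving D = -24 < 0, so the point is a saddle point.
R(-7/6, -1/6) = -59/12.

-59/12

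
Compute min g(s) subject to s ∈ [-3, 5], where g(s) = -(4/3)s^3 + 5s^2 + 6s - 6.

g'(s) = -4s^2 + 10s + 6, which vanishes at s = -1/2 and s = 3.
Compare values at every candidate in [-3, 5]: g(-3) = 57,  g(-1/2) = -91/12,  g(3) = 21,  g(5) = -53/3.
Hence the absolute minimum is -53/3 at s = 5.

-53/3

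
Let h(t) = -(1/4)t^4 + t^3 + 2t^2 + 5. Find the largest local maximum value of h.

Critical points: h'(t) = -t^3 + 3t^2 + 4t vanishes at t = -1, 0, 4.
h''(t) = -3t^2 + 6t + 4. h''(-1) = -5 < 0 ⇒ local maximum; h''(0) = 4 > 0 ⇒ local minimum; h''(4) = -20 < 0 ⇒ local maximum.
Thus h has its largest local maximum at t = 4, with value 37.

37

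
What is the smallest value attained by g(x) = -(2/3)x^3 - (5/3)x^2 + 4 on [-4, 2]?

-8

g'(x) = -2x^2 - (10/3)x, which vanishes at x = -5/3 and x = 0.
Evaluating at the critical points and endpoints: g(-4) = 20; g(-5/3) = 199/81; g(0) = 4; g(2) = -8.
The minimum over the interval is -8, attained at x = 2.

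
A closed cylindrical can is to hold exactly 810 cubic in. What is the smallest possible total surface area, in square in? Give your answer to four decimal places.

With radius r and height h, πr²h = 810 so h = 810/(πr²), and S(r) = 2πr² + 2πrh = 2πr² + 2·810/r.
S'(r) = 4πr − 2·810/r² = 0 ⇒ r³ = 810/(2π), so r ≈ 5.0517 and h = 2r ≈ 10.1033.
S''(r) = 4π + 4·810/r³ > 0, so this is the minimum; S ≈ 481.0290.

481.0290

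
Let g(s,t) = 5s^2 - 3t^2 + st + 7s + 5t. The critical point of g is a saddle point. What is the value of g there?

∂g/∂s = 10s + t + 7 = 0 and ∂g/∂t = s - 6t + 5 = 0, so (s, t) = (-47/61, 43/61).
The Hessian has g_{ss} = 10, g_{tt} = -6, g_{st} = 1, giving D = -61 < 0, so the point is a saddle point.
g(-47/61, 43/61) = -57/61.

-57/61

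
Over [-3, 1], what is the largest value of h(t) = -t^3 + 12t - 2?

Differentiating, h'(t) = -3t^2 + 12; whose only zero in [-3, 1] is t = -2.
Compare values at every candidate in [-3, 1]: h(-3) = -11,  h(-2) = -18,  h(1) = 9.
The maximum over the interval is 9, attained at t = 1.

9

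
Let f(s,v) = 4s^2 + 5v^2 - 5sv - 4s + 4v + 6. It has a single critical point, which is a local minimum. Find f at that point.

266/55

∂f/∂s = 8s - 5v - 4 = 0 and ∂f/∂v = -5s + 10v + 4 = 0, so (s, v) = (4/11, -12/55).
The Hessian has f_{ss} = 8, f_{vv} = 10, f_{sv} = -5, giving D = 55 > 0 with f_{ss} > 0, so the point is a local minimum.
f(4/11, -12/55) = 266/55.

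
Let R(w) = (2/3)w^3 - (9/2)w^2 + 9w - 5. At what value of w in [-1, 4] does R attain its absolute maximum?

Differentiating, R'(w) = 2w^2 - 9w + 9; which vanishes at w = 3/2 and w = 3.
Candidates: R(-1) = -115/6,  R(3/2) = 5/8,  R(3) = -1/2,  R(4) = 5/3.
So the maximum is R(4) = 5/3.

4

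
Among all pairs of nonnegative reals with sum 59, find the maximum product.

With x + y = 59, the product is P(x) = x(59 − x).
P'(x) = 59 − 2x = 0 gives x = 59/2; P'' = −2 < 0, so this is the maximum.
P = 59/2·59/2 = 3481/4.

3481/4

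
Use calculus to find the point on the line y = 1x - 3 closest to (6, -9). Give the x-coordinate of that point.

Minimize D(x)^2 = (x - 6)^2 + (x + 6)^2.
d/dx[D^2] = 2(x - 6) + 2·1·(x + 6) = 0 ⇒ x = 0.
Then y = -3 and the distance is √(72) ≈ 8.4853.

0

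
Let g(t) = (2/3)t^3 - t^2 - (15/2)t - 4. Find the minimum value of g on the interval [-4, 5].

Differentiating, g'(t) = 2t^2 - 2t - 15/2; which vanishes at t = -3/2 and t = 5/2.
Evaluating at the critical points and endpoints: g(-4) = -98/3,  g(-3/2) = 11/4,  g(5/2) = -223/12,  g(5) = 101/6.
Hence the absolute minimum is -98/3 at t = -4.

-98/3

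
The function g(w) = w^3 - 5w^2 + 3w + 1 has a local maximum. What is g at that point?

40/27

Critical points: g'(w) = 3w^2 - 10w + 3 vanishes at w = 1/3, 3.
Second-derivative test with g''(w) = 6w - 10: g''(1/3) = -8 < 0 ⇒ local maximum; g''(3) = 8 > 0 ⇒ local minimum.
Thus g has its local maximum at w = 1/3, with value 40/27.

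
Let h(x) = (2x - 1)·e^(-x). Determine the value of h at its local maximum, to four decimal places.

By the product rule, h'(x) = (-2x + 3)·e^(-x). Since e^(-x) > 0, the only critical point is x = 3/2.
h''(3/2) has the same sign as -2 < 0, so this is a local maximum.
h(3/2) = (2)·e^(-3/2) ≈ 0.4463.

0.4463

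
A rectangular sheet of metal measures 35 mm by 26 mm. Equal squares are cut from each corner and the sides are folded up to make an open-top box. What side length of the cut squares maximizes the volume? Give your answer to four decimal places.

4.9200

With cut size x, the volume is V(x) = x(35 − 2x)(26 − 2x) for 0 < x < 13.
V'(x) = 12x^2 − 244x + 910. Setting V'(x) = 0 gives x ≈ 4.9200 (the root in (0, 13)).
V''(x) = 24x − 244 is negative there, so this is the maximum; V ≈ 2000.4012.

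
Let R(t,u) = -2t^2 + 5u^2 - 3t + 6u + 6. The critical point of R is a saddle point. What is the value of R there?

213/40

∂R/∂t = -4t - 3 = 0 and ∂R/∂u = 10u + 6 = 0, so (t, u) = (-3/4, -3/5).
The Hessian has R_{tt} = -4, R_{uu} = 10, R_{tu} = 0, giving D = -40 < 0, so the point is a saddle point.
R(-3/4, -3/5) = 213/40.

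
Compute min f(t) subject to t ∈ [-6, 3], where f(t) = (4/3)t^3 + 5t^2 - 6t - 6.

-78

Differentiating, f'(t) = 4t^2 + 10t - 6; which vanishes at t = -3 and t = 1/2.
Compare values at every candidate in [-6, 3]: f(-6) = -78, f(-3) = 21, f(1/2) = -91/12, f(3) = 57.
So the minimum is f(-6) = -78.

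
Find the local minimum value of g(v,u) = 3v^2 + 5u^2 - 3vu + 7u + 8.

87/17

∂g/∂v = 6v - 3u = 0 and ∂g/∂u = -3v + 10u + 7 = 0, so (v, u) = (-7/17, -14/17).
The Hessian has g_{vv} = 6, g_{uu} = 10, g_{vu} = -3, giving D = 51 > 0 with g_{vv} > 0, so the point is a local minimum.
g(-7/17, -14/17) = 87/17.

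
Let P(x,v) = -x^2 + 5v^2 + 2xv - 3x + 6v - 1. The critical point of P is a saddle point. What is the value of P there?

7/8

∂P/∂x = -2x + 2v - 3 = 0 and ∂P/∂v = 2x + 10v + 6 = 0, so (x, v) = (-7/4, -1/4).
The Hessian has P_{xx} = -2, P_{vv} = 10, P_{xv} = 2, giving D = -24 < 0, so the point is a saddle point.
P(-7/4, -1/4) = 7/8.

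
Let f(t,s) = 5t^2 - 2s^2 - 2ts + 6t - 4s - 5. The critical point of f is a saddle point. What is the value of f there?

∂f/∂t = 10t - 2s + 6 = 0 and ∂f/∂s = -2t - 4s - 4 = 0, so (t, s) = (-8/11, -7/11).
The Hessian has f_{tt} = 10, f_{ss} = -4, f_{ts} = -2, giving D = -44 < 0, so the point is a saddle point.
f(-8/11, -7/11) = -65/11.

-65/11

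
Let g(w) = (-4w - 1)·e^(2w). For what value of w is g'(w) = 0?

-3/4

By the product rule, g'(w) = (-8w - 6)·e^(2w). Since e^(2w) > 0, the only critical point is w = -3/4.
g''(-3/4) has the same sign as -8 < 0, so this is a local maximum.
g(-3/4) = (2)·e^(-3/2) ≈ 0.4463.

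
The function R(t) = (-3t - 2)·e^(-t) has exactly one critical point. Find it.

By the product rule, R'(t) = (3t - 1)·e^(-t). Since e^(-t) > 0, the only critical point is t = 1/3.
R''(1/3) has the same sign as 3 > 0, so this is a local minimum.
R(1/3) = (-3)·e^(-1/3) ≈ -2.1496.

1/3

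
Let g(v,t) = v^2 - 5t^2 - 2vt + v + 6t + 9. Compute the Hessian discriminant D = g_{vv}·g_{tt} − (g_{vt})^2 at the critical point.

∂g/∂v = 2v - 2t + 1 = 0 and ∂g/∂t = -2v - 10t + 6 = 0, so (v, t) = (1/12, 7/12).
The Hessian has g_{vv} = 2, g_{tt} = -10, g_{vt} = -2, giving D = -24 < 0, so the point is a saddle point.
D = (2)·(-10) − (-2)^2 = -24.

-24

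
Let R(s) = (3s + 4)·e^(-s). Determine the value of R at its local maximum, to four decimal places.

By the product rule, R'(s) = (-3s - 1)·e^(-s). Since e^(-s) > 0, the only critical point is s = -1/3.
R''(-1/3) has the same sign as -3 < 0, so this is a local maximum.
R(-1/3) = (3)·e^(1/3) ≈ 4.1868.

4.1868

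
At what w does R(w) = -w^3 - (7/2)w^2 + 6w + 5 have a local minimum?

R'(w) = -3w^2 - 7w + 6 = 0 at w = -3, 2/3.
R''(w) = -6w - 7. R''(-3) = 11 > 0 ⇒ local minimum; R''(2/3) = -11 < 0 ⇒ local maximum.
Thus R has its local minimum at w = -3, with value -35/2.

-3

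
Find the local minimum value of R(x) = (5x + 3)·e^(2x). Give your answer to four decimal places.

-0.2770

Differentiating with the product rule gives R'(x) = (10x + 11)·e^(2x). Since e^(2x) > 0, the only critical point is x = -11/10.
R''(-11/10) has the same sign as 10 > 0, so this is a local minimum.
R(-11/10) = (-5/2)·e^(-11/5) ≈ -0.2770.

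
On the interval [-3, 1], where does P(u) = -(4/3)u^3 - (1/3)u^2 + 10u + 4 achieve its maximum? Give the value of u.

Differentiating, P'(u) = -4u^2 - (2/3)u + 10; whose only zero in [-3, 1] is u = -5/3.
Candidates: P(-3) = 7; P(-5/3) = -601/81; P(1) = 37/3.
Hence the absolute maximum is 37/3 at u = 1.

1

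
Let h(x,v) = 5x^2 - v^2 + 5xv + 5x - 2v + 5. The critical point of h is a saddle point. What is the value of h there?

∂h/∂x = 10x + 5v + 5 = 0 and ∂h/∂v = 5x - 2v - 2 = 0, so (x, v) = (0, -1).
The Hessian has h_{xx} = 10, h_{vv} = -2, h_{xv} = 5, giving D = -45 < 0, so the point is a saddle point.
h(0, -1) = 6.

6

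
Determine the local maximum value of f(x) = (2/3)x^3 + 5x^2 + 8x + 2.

22/3

Critical points: f'(x) = 2x^2 + 10x + 8 vanishes at x = -4, -1.
f''(x) = 4x + 10. f''(-4) = -6 < 0 ⇒ local maximum; f''(-1) = 6 > 0 ⇒ local minimum.
Thus f has its local maximum at x = -4, with value 22/3.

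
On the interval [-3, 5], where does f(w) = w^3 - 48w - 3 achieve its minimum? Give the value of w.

Differentiating, f'(w) = 3w^2 - 48; whose only zero in [-3, 5] is w = 4.
Compare values at every candidate in [-3, 5]: f(-3) = 114, f(4) = -131, f(5) = -118.
Hence the absolute minimum is -131 at w = 4.

4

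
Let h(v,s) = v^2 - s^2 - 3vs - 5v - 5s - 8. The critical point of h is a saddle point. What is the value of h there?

∂h/∂v = 2v - 3s - 5 = 0 and ∂h/∂s = -3v - 2s - 5 = 0, so (v, s) = (-5/13, -25/13).
The Hessian has h_{vv} = 2, h_{ss} = -2, h_{vs} = -3, giving D = -13 < 0, so the point is a saddle point.
h(-5/13, -25/13) = -29/13.

-29/13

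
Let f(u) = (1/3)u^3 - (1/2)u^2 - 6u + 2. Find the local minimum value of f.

f'(u) = u^2 - u - 6. Setting f'(u) = 0 gives u ∈ {-2, 3}.
Second-derivative test with f''(u) = 2u - 1: f''(-2) = -5 < 0 ⇒ local maximum; f''(3) = 5 > 0 ⇒ local minimum.
Thus f has its local minimum at u = 3, with value -23/2.

-23/2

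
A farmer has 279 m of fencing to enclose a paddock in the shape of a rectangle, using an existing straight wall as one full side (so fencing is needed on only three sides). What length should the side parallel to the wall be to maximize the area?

279/2

Let the sides perpendicular to the wall have length x and the parallel side y, so 2x + y = 279 and the area is A = xy = x(279 − 2x).
A'(x) = 279 − 4x = 0 gives x = 279/4, and A''(x) = −4 < 0 confirms a maximum.
Then y = 279 − 2·279/4 = 279/2 and A = 77841/8.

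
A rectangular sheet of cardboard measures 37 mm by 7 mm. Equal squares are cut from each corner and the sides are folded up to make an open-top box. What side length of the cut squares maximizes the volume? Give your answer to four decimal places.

With cut size x, the volume is V(x) = x(37 − 2x)(7 − 2x) for 0 < x < 3.5.
V'(x) = 12x^2 − 176x + 259. Setting V'(x) = 0 gives x ≈ 1.6593 (the root in (0, 3.5)).
V''(x) = 24x − 176 is negative there, so this is the maximum; V ≈ 205.7444.

1.6593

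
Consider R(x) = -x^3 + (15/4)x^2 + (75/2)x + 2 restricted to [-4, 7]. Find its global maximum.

Differentiating, R'(x) = -3x^2 + (15/2)x + 75/2; which vanishes at x = -5/2 and x = 5.
Compare values at every candidate in [-4, 7]: R(-4) = -24, R(-5/2) = -843/16, R(5) = 633/4, R(7) = 421/4.
Hence the absolute maximum is 633/4 at x = 5.

633/4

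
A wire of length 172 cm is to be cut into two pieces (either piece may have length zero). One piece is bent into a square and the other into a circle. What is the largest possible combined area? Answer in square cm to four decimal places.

2354.2199

Let x be the length used for the square. Square side x/4; circle radius (172−x)/(2π).
A(x) = (x/4)² + π·((172−x)/(2π))² = x²/16 + (172−x)²/(4π) for 0 ≤ x ≤ 172. A'(x) = x/8 − (172−x)/(2π) = 0 gives x = 4·172/(π+4) ≈ 96.3371.
A'' > 0, so the interior critical point is a minimum; the maximum is at an endpoint. A(0) = 2354.2199 and A(172) = 1849.0000, so the largest area is 2354.2199.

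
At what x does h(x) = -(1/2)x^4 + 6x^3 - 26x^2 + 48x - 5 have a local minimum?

3

h'(x) = -2x^3 + 18x^2 - 52x + 48. Setting h'(x) = 0 gives x ∈ {2, 3, 4}.
Since h''(x) = -6x^2 + 36x - 52, we get h''(2) = -4 < 0 ⇒ local maximum; h''(3) = 2 > 0 ⇒ local minimum; h''(4) = -4 < 0 ⇒ local maximum.
So the local minimum value is h(3) = 53/2.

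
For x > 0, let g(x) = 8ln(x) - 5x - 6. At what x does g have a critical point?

g'(x) = 8/x − 5 = 0 gives x = 8/5.
g''(x) = -8/x², which is negative for x > 0, so this is a local maximum.
g(8/5) = 8·ln(8/5) - 8 - 6 ≈ -10.2400.

8/5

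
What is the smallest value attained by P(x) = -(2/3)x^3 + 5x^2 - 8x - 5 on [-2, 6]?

-17

P'(x) = -2x^2 + 10x - 8, which vanishes at x = 1 and x = 4.
Evaluating at the critical points and endpoints: P(-2) = 109/3,  P(1) = -26/3,  P(4) = 1/3,  P(6) = -17.
So the minimum is P(6) = -17.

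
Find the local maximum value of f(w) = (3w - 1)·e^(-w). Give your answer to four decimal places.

f'(w) = 3·e^(-w) + (3w - 1)·(-1)·e^(-w) = (-3w + 4)·e^(-w). Since e^(-w) > 0, the only critical point is w = 4/3.
f''(4/3) has the same sign as -3 < 0, so this is a local maximum.
f(4/3) = (3)·e^(-4/3) ≈ 0.7908.

0.7908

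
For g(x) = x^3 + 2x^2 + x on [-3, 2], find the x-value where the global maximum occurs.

2

The derivative is 3x^2 + 4x + 1, which vanishes at x = -1 and x = -1/3.
Candidates: g(-3) = -12; g(-1) = 0; g(-1/3) = -4/27; g(2) = 18.
The maximum over the interval is 18, attained at x = 2.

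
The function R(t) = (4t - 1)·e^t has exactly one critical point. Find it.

-3/4

R'(t) = 4·e^t + (4t - 1)·1·e^t = (4t + 3)·e^t. Since e^t > 0, the only critical point is t = -3/4.
R''(-3/4) has the same sign as 4 > 0, so this is a local minimum.
R(-3/4) = (-4)·e^(-3/4) ≈ -1.8895.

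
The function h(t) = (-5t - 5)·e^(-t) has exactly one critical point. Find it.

0

h'(t) = (-5)·e^(-t) + (-5t - 5)·(-1)·e^(-t) = (5t)·e^(-t). Since e^(-t) > 0, the only critical point is t = 0.
h''(0) has the same sign as 5 > 0, so this is a local minimum.
h(0) = (-5)·e^(0) ≈ -5.0000.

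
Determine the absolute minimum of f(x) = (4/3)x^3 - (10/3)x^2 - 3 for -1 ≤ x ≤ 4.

-23/3

f'(x) = 4x^2 - (20/3)x, which vanishes at x = 0 and x = 5/3.
Evaluating at the critical points and endpoints: f(-1) = -23/3,  f(0) = -3,  f(5/3) = -493/81,  f(4) = 29.
The minimum over the interval is -23/3, attained at x = -1.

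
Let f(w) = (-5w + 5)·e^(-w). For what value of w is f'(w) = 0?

2

f'(w) = (-5)·e^(-w) + (-5w + 5)·(-1)·e^(-w) = (5w - 10)·e^(-w). Since e^(-w) > 0, the only critical point is w = 2.
f''(2) has the same sign as 5 > 0, so this is a local minimum.
f(2) = (-5)·e^(-2) ≈ -0.6767.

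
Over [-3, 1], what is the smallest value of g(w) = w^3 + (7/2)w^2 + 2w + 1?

The derivative is 3w^2 + 7w + 2, which vanishes at w = -2 and w = -1/3.
Candidates: g(-3) = -1/2; g(-2) = 3; g(-1/3) = 37/54; g(1) = 15/2.
Hence the absolute minimum is -1/2 at w = -3.

-1/2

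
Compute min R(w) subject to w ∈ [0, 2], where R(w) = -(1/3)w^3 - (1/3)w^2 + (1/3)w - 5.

The derivative is -w^2 - (2/3)w + 1/3, whose only zero in [0, 2] is w = 1/3.
Evaluating at the critical points and endpoints: R(0) = -5, R(1/3) = -400/81, R(2) = -25/3.
The minimum over the interval is -25/3, attained at w = 2.

-25/3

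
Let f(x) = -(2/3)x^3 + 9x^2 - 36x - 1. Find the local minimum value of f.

f'(x) = -2x^2 + 18x - 36 = 0 at x = 3, 6.
Since f''(x) = -4x + 18, we get f''(3) = 6 > 0 ⇒ local minimum; f''(6) = -6 < 0 ⇒ local maximum.
The local minimum is f(3) = -46.

-46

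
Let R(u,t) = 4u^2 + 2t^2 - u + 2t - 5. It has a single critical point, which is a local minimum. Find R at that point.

∂R/∂u = 8u - 1 = 0 and ∂R/∂t = 4t + 2 = 0, so (u, t) = (1/8, -1/2).
The Hessian has R_{uu} = 8, R_{tt} = 4, R_{ut} = 0, giving D = 32 > 0 with R_{uu} > 0, so the point is a local minimum.
R(1/8, -1/2) = -89/16.

-89/16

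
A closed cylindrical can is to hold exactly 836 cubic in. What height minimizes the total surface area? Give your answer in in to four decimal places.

With radius r and height h, πr²h = 836 so h = 836/(πr²), and S(r) = 2πr² + 2πrh = 2πr² + 2·836/r.
S'(r) = 4πr − 2·836/r² = 0 ⇒ r³ = 836/(2π), so r ≈ 5.1052 and h = 2r ≈ 10.2103.
S''(r) = 4π + 4·836/r³ > 0, so this is the minimum; S ≈ 491.2683.

10.2103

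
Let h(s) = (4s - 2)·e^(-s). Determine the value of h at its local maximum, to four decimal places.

h'(s) = 4·e^(-s) + (4s - 2)·(-1)·e^(-s) = (-4s + 6)·e^(-s). Since e^(-s) > 0, the only critical point is s = 3/2.
h''(3/2) has the same sign as -4 < 0, so this is a local maximum.
h(3/2) = (4)·e^(-3/2) ≈ 0.8925.

0.8925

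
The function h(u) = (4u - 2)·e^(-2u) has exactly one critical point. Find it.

Differentiating with the product rule gives h'(u) = (-8u + 8)·e^(-2u). Since e^(-2u) > 0, the only critical point is u = 1.
h''(1) has the same sign as -8 < 0, so this is a local maximum.
h(1) = (2)·e^(-2) ≈ 0.2707.

1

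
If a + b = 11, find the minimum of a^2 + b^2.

With a + b = 11, a^2 + b^2 = a^2 + (11 − a)^2.
The derivative 2a − 2(11 − a) = 4a − 22 vanishes at a = 11/2; second derivative 4 > 0, a minimum.
The minimum is 2·(11/2)^2 = 121/2.

121/2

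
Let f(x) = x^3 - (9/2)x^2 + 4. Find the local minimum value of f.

-19/2

f'(x) = 3x^2 - 9x. Setting f'(x) = 0 gives x ∈ {0, 3}.
Second-derivative test with f''(x) = 6x - 9: f''(0) = -9 < 0 ⇒ local maximum; f''(3) = 9 > 0 ⇒ local minimum.
The local minimum is f(3) = -19/2.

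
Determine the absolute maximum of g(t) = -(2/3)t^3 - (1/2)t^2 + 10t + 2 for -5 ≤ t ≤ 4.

137/6

g'(t) = -2t^2 - t + 10, which vanishes at t = -5/2 and t = 2.
Candidates: g(-5) = 137/6; g(-5/2) = -377/24; g(2) = 44/3; g(4) = -26/3.
Hence the absolute maximum is 137/6 at t = -5.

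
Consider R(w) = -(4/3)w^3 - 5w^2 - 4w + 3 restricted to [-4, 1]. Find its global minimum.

-22/3

R'(w) = -4w^2 - 10w - 4, which vanishes at w = -2 and w = -1/2.
Compare values at every candidate in [-4, 1]: R(-4) = 73/3; R(-2) = 5/3; R(-1/2) = 47/12; R(1) = -22/3.
Hence the absolute minimum is -22/3 at w = 1.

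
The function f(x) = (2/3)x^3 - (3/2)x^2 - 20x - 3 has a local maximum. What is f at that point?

f'(x) = 2x^2 - 3x - 20. Setting f'(x) = 0 gives x ∈ {-5/2, 4}.
f''(x) = 4x - 3. f''(-5/2) = -13 < 0 ⇒ local maximum; f''(4) = 13 > 0 ⇒ local minimum.
Thus f has its local maximum at x = -5/2, with value 653/24.

653/24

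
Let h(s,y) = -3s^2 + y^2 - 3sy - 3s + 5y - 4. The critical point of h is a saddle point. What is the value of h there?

-65/7

∂h/∂s = -6s - 3y - 3 = 0 and ∂h/∂y = -3s + 2y + 5 = 0, so (s, y) = (3/7, -13/7).
The Hessian has h_{ss} = -6, h_{yy} = 2, h_{sy} = -3, giving D = -21 < 0, so the point is a saddle point.
h(3/7, -13/7) = -65/7.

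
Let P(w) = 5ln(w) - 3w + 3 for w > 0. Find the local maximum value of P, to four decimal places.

P'(w) = 5/w − 3 = 0 gives w = 5/3.
P''(w) = -5/w², which is negative for w > 0, so this is a local maximum.
P(5/3) = 5·ln(5/3) - 5 + 3 ≈ 0.5541.

0.5541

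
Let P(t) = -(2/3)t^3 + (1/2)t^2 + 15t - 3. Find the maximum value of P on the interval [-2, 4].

The derivative is -2t^2 + t + 15, whose only zero in [-2, 4] is t = 3.
Evaluating at the critical points and endpoints: P(-2) = -77/3, P(3) = 57/2, P(4) = 67/3.
The maximum over the interval is 57/2, attained at t = 3.

57/2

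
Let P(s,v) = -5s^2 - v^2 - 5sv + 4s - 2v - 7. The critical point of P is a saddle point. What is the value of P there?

∂P/∂s = -10s - 5v + 4 = 0 and ∂P/∂v = -5s - 2v - 2 = 0, so (s, v) = (-18/5, 8).
The Hessian has P_{ss} = -10, P_{vv} = -2, P_{sv} = -5, giving D = -5 < 0, so the point is a saddle point.
P(-18/5, 8) = -111/5.

-111/5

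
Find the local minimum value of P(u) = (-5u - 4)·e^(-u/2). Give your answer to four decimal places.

-5.4881

P'(u) = (-5)·e^(-u/2) + (-5u - 4)·(-1/2)·e^(-u/2) = ((5/2)u - 3)·e^(-u/2). Since e^(-u/2) > 0, the only critical point is u = 6/5.
P''(6/5) has the same sign as 5/2 > 0, so this is a local minimum.
P(6/5) = (-10)·e^(-3/5) ≈ -5.4881.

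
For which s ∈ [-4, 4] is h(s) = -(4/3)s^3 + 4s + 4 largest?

-4

h'(s) = -4s^2 + 4, which vanishes at s = -1 and s = 1.
Candidates: h(-4) = 220/3,  h(-1) = 4/3,  h(1) = 20/3,  h(4) = -196/3.
The maximum over the interval is 220/3, attained at s = -4.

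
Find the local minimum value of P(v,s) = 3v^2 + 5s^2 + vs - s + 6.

∂P/∂v = 6v + s = 0 and ∂P/∂s = v + 10s - 1 = 0, so (v, s) = (-1/59, 6/59).
The Hessian has P_{vv} = 6, P_{ss} = 10, P_{vs} = 1, giving D = 59 > 0 with P_{vv} > 0, so the point is a local minimum.
P(-1/59, 6/59) = 351/59.

351/59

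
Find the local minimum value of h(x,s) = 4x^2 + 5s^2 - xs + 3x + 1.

∂h/∂x = 8x - s + 3 = 0 and ∂h/∂s = -x + 10s = 0, so (x, s) = (-30/79, -3/79).
The Hessian has h_{xx} = 8, h_{ss} = 10, h_{xs} = -1, giving D = 79 > 0 with h_{xx} > 0, so the point is a local minimum.
h(-30/79, -3/79) = 34/79.

34/79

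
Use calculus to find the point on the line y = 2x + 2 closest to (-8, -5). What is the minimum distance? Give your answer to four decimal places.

4.0249

Minimize D(x)^2 = (x + 8)^2 + (2x + 7)^2.
d/dx[D^2] = 2(x + 8) + 2·2·(2x + 7) = 0 ⇒ x = -22/5.
Then y = -34/5 and the distance is √(81/5) ≈ 4.0249.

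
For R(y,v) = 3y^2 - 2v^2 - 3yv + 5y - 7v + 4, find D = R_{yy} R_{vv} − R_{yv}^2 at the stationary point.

∂R/∂y = 6y - 3v + 5 = 0 and ∂R/∂v = -3y - 4v - 7 = 0, so (y, v) = (-41/33, -9/11).
The Hessian has R_{yy} = 6, R_{vv} = -4, R_{yv} = -3, giving D = -33 < 0, so the point is a saddle point.
D = (6)·(-4) − (-3)^2 = -33.

-33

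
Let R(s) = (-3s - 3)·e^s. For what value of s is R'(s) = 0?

-2

By the product rule, R'(s) = (-3s - 6)·e^s. Since e^s > 0, the only critical point is s = -2.
R''(-2) has the same sign as -3 < 0, so this is a local maximum.
R(-2) = (3)·e^(-2) ≈ 0.4060.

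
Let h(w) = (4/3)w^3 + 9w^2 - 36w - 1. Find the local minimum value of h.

-121/4

h'(w) = 4w^2 + 18w - 36 = 0 at w = -6, 3/2.
Second-derivative test with h''(w) = 8w + 18: h''(-6) = -30 < 0 ⇒ local maximum; h''(3/2) = 30 > 0 ⇒ local minimum.
So the local minimum value is h(3/2) = -121/4.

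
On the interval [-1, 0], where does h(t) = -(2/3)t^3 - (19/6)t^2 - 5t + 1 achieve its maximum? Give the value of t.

The derivative is -2t^2 - (19/3)t - 5, which has no zeros in [-1, 0].
Candidates: h(-1) = 7/2; h(0) = 1.
The maximum over the interval is 7/2, attained at t = -1.

-1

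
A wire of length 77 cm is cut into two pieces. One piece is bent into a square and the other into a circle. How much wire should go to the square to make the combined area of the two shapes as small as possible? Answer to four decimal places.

Let x be the length used for the square. Square side x/4; circle radius (77−x)/(2π).
A(x) = (x/4)² + π·((77−x)/(2π))² = x²/16 + (77−x)²/(4π) for 0 ≤ x ≤ 77. A'(x) = x/8 − (77−x)/(2π) = 0 gives x = 4·77/(π+4) ≈ 43.1276.
A'' = 1/8 + 1/(2π) > 0, so this gives the minimum combined area; x ≈ 43.1276 cm to the square.

43.1276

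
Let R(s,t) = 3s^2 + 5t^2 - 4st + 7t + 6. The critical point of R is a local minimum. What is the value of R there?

117/44

∂R/∂s = 6s - 4t = 0 and ∂R/∂t = -4s + 10t + 7 = 0, so (s, t) = (-7/11, -21/22).
The Hessian has R_{ss} = 6, R_{tt} = 10, R_{st} = -4, giving D = 44 > 0 with R_{ss} > 0, so the point is a local minimum.
R(-7/11, -21/22) = 117/44.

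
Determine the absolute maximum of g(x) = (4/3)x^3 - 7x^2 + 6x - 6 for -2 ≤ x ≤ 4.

-55/12

g'(x) = 4x^2 - 14x + 6, which vanishes at x = 1/2 and x = 3.
Evaluating at the critical points and endpoints: g(-2) = -170/3,  g(1/2) = -55/12,  g(3) = -15,  g(4) = -26/3.
Hence the absolute maximum is -55/12 at x = 1/2.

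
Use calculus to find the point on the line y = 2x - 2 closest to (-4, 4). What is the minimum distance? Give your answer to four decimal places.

6.2610

Minimize D(x)^2 = (x + 4)^2 + (2x - 6)^2.
d/dx[D^2] = 2(x + 4) + 2·2·(2x - 6) = 0 ⇒ x = 8/5.
Then y = 6/5 and the distance is √(196/5) ≈ 6.2610.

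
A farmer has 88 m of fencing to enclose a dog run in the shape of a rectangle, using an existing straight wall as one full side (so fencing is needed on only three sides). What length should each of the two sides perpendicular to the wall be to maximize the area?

22

Let the sides perpendicular to the wall have length x and the parallel side y, so 2x + y = 88 and the area is A = xy = x(88 − 2x).
A'(x) = 88 − 4x = 0 gives x = 22, and A''(x) = −4 < 0 confirms a maximum.
Then y = 88 − 2·22 = 44 and A = 968.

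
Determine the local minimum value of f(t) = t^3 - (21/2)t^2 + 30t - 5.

f'(t) = 3t^2 - 21t + 30. Setting f'(t) = 0 gives t ∈ {2, 5}.
Since f''(t) = 6t - 21, we get f''(2) = -9 < 0 ⇒ local maximum; f''(5) = 9 > 0 ⇒ local minimum.
Thus f has its local minimum at t = 5, with value 15/2.

15/2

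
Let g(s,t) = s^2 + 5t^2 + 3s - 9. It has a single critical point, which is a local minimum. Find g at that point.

∂g/∂s = 2s + 3 = 0 and ∂g/∂t = 10t = 0, so (s, t) = (-3/2, 0).
The Hessian has g_{ss} = 2, g_{tt} = 10, g_{st} = 0, giving D = 20 > 0 with g_{ss} > 0, so the point is a local minimum.
g(-3/2, 0) = -45/4.

-45/4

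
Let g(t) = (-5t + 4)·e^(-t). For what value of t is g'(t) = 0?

9/5

Differentiating with the product rule gives g'(t) = (5t - 9)·e^(-t). Since e^(-t) > 0, the only critical point is t = 9/5.
g''(9/5) has the same sign as 5 > 0, so this is a local minimum.
g(9/5) = (-5)·e^(-9/5) ≈ -0.8265.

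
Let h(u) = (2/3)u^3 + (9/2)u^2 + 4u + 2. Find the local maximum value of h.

46/3

h'(u) = 2u^2 + 9u + 4 = 0 at u = -4, -1/2.
Second-derivative test with h''(u) = 4u + 9: h''(-4) = -7 < 0 ⇒ local maximum; h''(-1/2) = 7 > 0 ⇒ local minimum.
The local maximum is h(-4) = 46/3.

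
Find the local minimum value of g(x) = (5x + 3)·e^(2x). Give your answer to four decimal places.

-0.2770

g'(x) = 5·e^(2x) + (5x + 3)·2·e^(2x) = (10x + 11)·e^(2x). Since e^(2x) > 0, the only critical point is x = -11/10.
g''(-11/10) has the same sign as 10 > 0, so this is a local minimum.
g(-11/10) = (-5/2)·e^(-11/5) ≈ -0.2770.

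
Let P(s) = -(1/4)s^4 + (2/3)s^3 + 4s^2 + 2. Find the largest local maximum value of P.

P'(s) = -s^3 + 2s^2 + 8s. Setting P'(s) = 0 gives s ∈ {-2, 0, 4}.
P''(s) = -3s^2 + 4s + 8. P''(-2) = -12 < 0 ⇒ local maximum; P''(0) = 8 > 0 ⇒ local minimum; P''(4) = -24 < 0 ⇒ local maximum.
Thus P has its largest local maximum at s = 4, with value 134/3.

134/3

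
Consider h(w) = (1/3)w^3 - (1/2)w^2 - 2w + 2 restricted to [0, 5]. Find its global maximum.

127/6

The derivative is w^2 - w - 2, whose only zero in [0, 5] is w = 2.
Compare values at every candidate in [0, 5]: h(0) = 2; h(2) = -4/3; h(5) = 127/6.
Hence the absolute maximum is 127/6 at w = 5.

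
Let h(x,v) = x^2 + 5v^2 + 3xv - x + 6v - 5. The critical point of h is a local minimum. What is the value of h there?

∂h/∂x = 2x + 3v - 1 = 0 and ∂h/∂v = 3x + 10v + 6 = 0, so (x, v) = (28/11, -15/11).
The Hessian has h_{xx} = 2, h_{vv} = 10, h_{xv} = 3, giving D = 11 > 0 with h_{xx} > 0, so the point is a local minimum.
h(28/11, -15/11) = -114/11.

-114/11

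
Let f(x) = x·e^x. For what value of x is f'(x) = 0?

By the product rule, f'(x) = (x + 1)·e^x. Since e^x > 0, the only critical point is x = -1.
f''(-1) has the same sign as 1 > 0, so this is a local minimum.
f(-1) = (-1)·e^(-1) ≈ -0.3679.

-1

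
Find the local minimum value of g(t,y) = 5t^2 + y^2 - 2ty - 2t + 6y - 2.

-12

∂g/∂t = 10t - 2y - 2 = 0 and ∂g/∂y = -2t + 2y + 6 = 0, so (t, y) = (-1/2, -7/2).
The Hessian has g_{tt} = 10, g_{yy} = 2, g_{ty} = -2, giving D = 16 > 0 with g_{tt} > 0, so the point is a local minimum.
g(-1/2, -7/2) = -12.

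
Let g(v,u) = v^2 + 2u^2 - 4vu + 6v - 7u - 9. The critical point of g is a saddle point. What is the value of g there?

-119/8

∂g/∂v = 2v - 4u + 6 = 0 and ∂g/∂u = -4v + 4u - 7 = 0, so (v, u) = (-1/2, 5/4).
The Hessian has g_{vv} = 2, g_{uu} = 4, g_{vu} = -4, giving D = -8 < 0, so the point is a saddle point.
g(-1/2, 5/4) = -119/8.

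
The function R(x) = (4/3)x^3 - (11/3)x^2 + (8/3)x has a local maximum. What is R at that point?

7/12

Critical points: R'(x) = 4x^2 - (22/3)x + 8/3 vanishes at x = 1/2, 4/3.
R''(x) = 8x - 22/3. R''(1/2) = -10/3 < 0 ⇒ local maximum; R''(4/3) = 10/3 > 0 ⇒ local minimum.
So the local maximum value is R(1/2) = 7/12.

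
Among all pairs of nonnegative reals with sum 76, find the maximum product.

1444

With x + y = 76, the product is P(x) = x(76 − x).
P'(x) = 76 − 2x = 0 gives x = 38; P'' = −2 < 0, so this is the maximum.
P = 38·38 = 1444.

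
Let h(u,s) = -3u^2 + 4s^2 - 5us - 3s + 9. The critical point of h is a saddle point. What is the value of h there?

630/73

∂h/∂u = -6u - 5s = 0 and ∂h/∂s = -5u + 8s - 3 = 0, so (u, s) = (-15/73, 18/73).
The Hessian has h_{uu} = -6, h_{ss} = 8, h_{us} = -5, giving D = -73 < 0, so the point is a saddle point.
h(-15/73, 18/73) = 630/73.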